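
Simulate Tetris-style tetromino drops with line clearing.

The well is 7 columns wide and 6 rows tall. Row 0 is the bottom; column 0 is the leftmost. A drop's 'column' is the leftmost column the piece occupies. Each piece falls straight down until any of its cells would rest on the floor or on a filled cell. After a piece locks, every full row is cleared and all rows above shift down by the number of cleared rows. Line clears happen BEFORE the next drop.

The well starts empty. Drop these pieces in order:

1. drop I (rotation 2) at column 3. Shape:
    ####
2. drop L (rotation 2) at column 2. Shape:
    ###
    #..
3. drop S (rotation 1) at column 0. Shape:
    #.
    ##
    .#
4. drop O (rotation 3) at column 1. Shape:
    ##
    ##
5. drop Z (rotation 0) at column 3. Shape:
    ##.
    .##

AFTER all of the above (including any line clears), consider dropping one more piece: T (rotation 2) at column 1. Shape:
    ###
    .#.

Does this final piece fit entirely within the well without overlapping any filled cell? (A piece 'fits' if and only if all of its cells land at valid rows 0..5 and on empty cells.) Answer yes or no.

Drop 1: I rot2 at col 3 lands with bottom-row=0; cleared 0 line(s) (total 0); column heights now [0 0 0 1 1 1 1], max=1
Drop 2: L rot2 at col 2 lands with bottom-row=0; cleared 0 line(s) (total 0); column heights now [0 0 2 2 2 1 1], max=2
Drop 3: S rot1 at col 0 lands with bottom-row=0; cleared 0 line(s) (total 0); column heights now [3 2 2 2 2 1 1], max=3
Drop 4: O rot3 at col 1 lands with bottom-row=2; cleared 0 line(s) (total 0); column heights now [3 4 4 2 2 1 1], max=4
Drop 5: Z rot0 at col 3 lands with bottom-row=2; cleared 0 line(s) (total 0); column heights now [3 4 4 4 4 3 1], max=4
Test piece T rot2 at col 1 (width 3): heights before test = [3 4 4 4 4 3 1]; fits = True

Answer: yes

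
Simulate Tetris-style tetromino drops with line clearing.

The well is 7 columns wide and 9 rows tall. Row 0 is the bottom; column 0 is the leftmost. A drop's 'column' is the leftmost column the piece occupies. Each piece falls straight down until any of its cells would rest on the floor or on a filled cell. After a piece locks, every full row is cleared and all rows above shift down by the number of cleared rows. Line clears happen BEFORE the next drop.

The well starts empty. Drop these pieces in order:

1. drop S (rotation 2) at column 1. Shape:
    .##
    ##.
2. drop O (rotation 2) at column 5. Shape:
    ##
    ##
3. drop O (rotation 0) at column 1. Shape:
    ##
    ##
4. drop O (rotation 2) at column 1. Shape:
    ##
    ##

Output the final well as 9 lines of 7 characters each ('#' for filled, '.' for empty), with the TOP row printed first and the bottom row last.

Drop 1: S rot2 at col 1 lands with bottom-row=0; cleared 0 line(s) (total 0); column heights now [0 1 2 2 0 0 0], max=2
Drop 2: O rot2 at col 5 lands with bottom-row=0; cleared 0 line(s) (total 0); column heights now [0 1 2 2 0 2 2], max=2
Drop 3: O rot0 at col 1 lands with bottom-row=2; cleared 0 line(s) (total 0); column heights now [0 4 4 2 0 2 2], max=4
Drop 4: O rot2 at col 1 lands with bottom-row=4; cleared 0 line(s) (total 0); column heights now [0 6 6 2 0 2 2], max=6

Answer: .......
.......
.......
.##....
.##....
.##....
.##....
..##.##
.##..##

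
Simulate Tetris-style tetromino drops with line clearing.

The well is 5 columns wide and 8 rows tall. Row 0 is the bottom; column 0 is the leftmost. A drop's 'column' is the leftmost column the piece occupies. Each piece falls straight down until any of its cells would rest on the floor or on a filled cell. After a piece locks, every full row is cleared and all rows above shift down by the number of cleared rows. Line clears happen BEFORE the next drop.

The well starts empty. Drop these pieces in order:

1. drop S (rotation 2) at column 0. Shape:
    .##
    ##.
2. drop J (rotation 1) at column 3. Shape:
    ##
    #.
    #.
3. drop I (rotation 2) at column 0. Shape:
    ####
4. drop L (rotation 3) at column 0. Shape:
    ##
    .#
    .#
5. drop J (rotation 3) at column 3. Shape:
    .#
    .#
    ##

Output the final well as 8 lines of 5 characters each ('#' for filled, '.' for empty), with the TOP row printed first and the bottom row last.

Drop 1: S rot2 at col 0 lands with bottom-row=0; cleared 0 line(s) (total 0); column heights now [1 2 2 0 0], max=2
Drop 2: J rot1 at col 3 lands with bottom-row=0; cleared 0 line(s) (total 0); column heights now [1 2 2 3 3], max=3
Drop 3: I rot2 at col 0 lands with bottom-row=3; cleared 0 line(s) (total 0); column heights now [4 4 4 4 3], max=4
Drop 4: L rot3 at col 0 lands with bottom-row=4; cleared 0 line(s) (total 0); column heights now [7 7 4 4 3], max=7
Drop 5: J rot3 at col 3 lands with bottom-row=4; cleared 0 line(s) (total 0); column heights now [7 7 4 5 7], max=7

Answer: .....
##..#
.#..#
.#.##
####.
...##
.###.
##.#.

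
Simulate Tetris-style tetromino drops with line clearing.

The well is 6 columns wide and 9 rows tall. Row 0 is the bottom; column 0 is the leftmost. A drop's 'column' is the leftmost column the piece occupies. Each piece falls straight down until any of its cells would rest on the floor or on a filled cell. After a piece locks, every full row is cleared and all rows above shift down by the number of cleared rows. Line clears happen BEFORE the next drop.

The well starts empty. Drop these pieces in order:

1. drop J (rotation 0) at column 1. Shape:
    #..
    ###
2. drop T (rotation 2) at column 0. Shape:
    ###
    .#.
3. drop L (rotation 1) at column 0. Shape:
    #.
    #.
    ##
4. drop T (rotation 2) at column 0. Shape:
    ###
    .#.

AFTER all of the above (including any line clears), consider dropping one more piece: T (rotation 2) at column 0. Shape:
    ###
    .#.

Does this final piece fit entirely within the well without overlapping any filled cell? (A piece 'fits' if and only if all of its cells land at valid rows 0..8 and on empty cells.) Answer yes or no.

Drop 1: J rot0 at col 1 lands with bottom-row=0; cleared 0 line(s) (total 0); column heights now [0 2 1 1 0 0], max=2
Drop 2: T rot2 at col 0 lands with bottom-row=2; cleared 0 line(s) (total 0); column heights now [4 4 4 1 0 0], max=4
Drop 3: L rot1 at col 0 lands with bottom-row=4; cleared 0 line(s) (total 0); column heights now [7 5 4 1 0 0], max=7
Drop 4: T rot2 at col 0 lands with bottom-row=6; cleared 0 line(s) (total 0); column heights now [8 8 8 1 0 0], max=8
Test piece T rot2 at col 0 (width 3): heights before test = [8 8 8 1 0 0]; fits = False

Answer: no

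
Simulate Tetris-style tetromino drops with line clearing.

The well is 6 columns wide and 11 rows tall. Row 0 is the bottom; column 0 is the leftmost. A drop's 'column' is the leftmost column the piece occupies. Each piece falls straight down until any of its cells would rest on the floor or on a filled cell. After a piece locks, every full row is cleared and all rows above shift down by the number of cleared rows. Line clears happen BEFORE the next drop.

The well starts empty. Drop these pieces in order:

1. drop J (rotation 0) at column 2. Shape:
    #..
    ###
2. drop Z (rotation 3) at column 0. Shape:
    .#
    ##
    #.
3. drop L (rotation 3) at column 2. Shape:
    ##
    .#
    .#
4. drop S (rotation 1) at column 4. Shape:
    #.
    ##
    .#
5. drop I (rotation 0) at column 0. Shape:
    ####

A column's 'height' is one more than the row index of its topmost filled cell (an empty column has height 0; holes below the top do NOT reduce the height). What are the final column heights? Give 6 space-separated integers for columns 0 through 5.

Answer: 4 4 4 4 2 1

Derivation:
Drop 1: J rot0 at col 2 lands with bottom-row=0; cleared 0 line(s) (total 0); column heights now [0 0 2 1 1 0], max=2
Drop 2: Z rot3 at col 0 lands with bottom-row=0; cleared 0 line(s) (total 0); column heights now [2 3 2 1 1 0], max=3
Drop 3: L rot3 at col 2 lands with bottom-row=1; cleared 0 line(s) (total 0); column heights now [2 3 4 4 1 0], max=4
Drop 4: S rot1 at col 4 lands with bottom-row=0; cleared 1 line(s) (total 1); column heights now [1 2 3 3 2 1], max=3
Drop 5: I rot0 at col 0 lands with bottom-row=3; cleared 0 line(s) (total 1); column heights now [4 4 4 4 2 1], max=4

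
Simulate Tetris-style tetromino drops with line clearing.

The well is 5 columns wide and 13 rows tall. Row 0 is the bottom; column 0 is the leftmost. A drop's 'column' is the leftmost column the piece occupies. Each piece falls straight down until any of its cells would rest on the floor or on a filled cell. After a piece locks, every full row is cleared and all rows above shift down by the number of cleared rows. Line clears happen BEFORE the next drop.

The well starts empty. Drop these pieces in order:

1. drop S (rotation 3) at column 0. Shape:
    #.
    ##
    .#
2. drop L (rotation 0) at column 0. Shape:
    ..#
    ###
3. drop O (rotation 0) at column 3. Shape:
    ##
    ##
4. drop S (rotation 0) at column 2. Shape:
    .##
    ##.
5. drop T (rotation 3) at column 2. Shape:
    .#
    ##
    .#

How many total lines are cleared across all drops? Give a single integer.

Answer: 0

Derivation:
Drop 1: S rot3 at col 0 lands with bottom-row=0; cleared 0 line(s) (total 0); column heights now [3 2 0 0 0], max=3
Drop 2: L rot0 at col 0 lands with bottom-row=3; cleared 0 line(s) (total 0); column heights now [4 4 5 0 0], max=5
Drop 3: O rot0 at col 3 lands with bottom-row=0; cleared 0 line(s) (total 0); column heights now [4 4 5 2 2], max=5
Drop 4: S rot0 at col 2 lands with bottom-row=5; cleared 0 line(s) (total 0); column heights now [4 4 6 7 7], max=7
Drop 5: T rot3 at col 2 lands with bottom-row=7; cleared 0 line(s) (total 0); column heights now [4 4 9 10 7], max=10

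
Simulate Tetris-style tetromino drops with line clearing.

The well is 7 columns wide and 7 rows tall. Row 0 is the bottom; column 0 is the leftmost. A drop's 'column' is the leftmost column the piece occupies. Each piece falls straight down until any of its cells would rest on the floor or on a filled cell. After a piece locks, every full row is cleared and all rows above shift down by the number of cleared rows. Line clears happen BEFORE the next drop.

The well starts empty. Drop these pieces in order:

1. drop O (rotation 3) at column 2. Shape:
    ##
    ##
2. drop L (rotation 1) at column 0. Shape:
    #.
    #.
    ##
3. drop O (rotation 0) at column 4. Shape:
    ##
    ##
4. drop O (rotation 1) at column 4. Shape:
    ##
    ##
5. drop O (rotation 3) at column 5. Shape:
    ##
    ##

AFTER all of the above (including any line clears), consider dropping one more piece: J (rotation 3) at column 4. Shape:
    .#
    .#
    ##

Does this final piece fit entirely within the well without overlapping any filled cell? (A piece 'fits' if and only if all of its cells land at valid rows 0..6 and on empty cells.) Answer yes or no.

Drop 1: O rot3 at col 2 lands with bottom-row=0; cleared 0 line(s) (total 0); column heights now [0 0 2 2 0 0 0], max=2
Drop 2: L rot1 at col 0 lands with bottom-row=0; cleared 0 line(s) (total 0); column heights now [3 1 2 2 0 0 0], max=3
Drop 3: O rot0 at col 4 lands with bottom-row=0; cleared 0 line(s) (total 0); column heights now [3 1 2 2 2 2 0], max=3
Drop 4: O rot1 at col 4 lands with bottom-row=2; cleared 0 line(s) (total 0); column heights now [3 1 2 2 4 4 0], max=4
Drop 5: O rot3 at col 5 lands with bottom-row=4; cleared 0 line(s) (total 0); column heights now [3 1 2 2 4 6 6], max=6
Test piece J rot3 at col 4 (width 2): heights before test = [3 1 2 2 4 6 6]; fits = False

Answer: no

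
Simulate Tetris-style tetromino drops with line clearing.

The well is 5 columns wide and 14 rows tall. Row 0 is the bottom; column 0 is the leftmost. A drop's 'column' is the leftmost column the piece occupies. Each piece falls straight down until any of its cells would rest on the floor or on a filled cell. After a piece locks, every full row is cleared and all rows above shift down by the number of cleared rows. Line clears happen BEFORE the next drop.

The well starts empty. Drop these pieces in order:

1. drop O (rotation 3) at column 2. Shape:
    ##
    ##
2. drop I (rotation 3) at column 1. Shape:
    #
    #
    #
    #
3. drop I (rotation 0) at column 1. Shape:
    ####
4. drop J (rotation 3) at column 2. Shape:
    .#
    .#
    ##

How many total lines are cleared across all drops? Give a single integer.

Drop 1: O rot3 at col 2 lands with bottom-row=0; cleared 0 line(s) (total 0); column heights now [0 0 2 2 0], max=2
Drop 2: I rot3 at col 1 lands with bottom-row=0; cleared 0 line(s) (total 0); column heights now [0 4 2 2 0], max=4
Drop 3: I rot0 at col 1 lands with bottom-row=4; cleared 0 line(s) (total 0); column heights now [0 5 5 5 5], max=5
Drop 4: J rot3 at col 2 lands with bottom-row=5; cleared 0 line(s) (total 0); column heights now [0 5 6 8 5], max=8

Answer: 0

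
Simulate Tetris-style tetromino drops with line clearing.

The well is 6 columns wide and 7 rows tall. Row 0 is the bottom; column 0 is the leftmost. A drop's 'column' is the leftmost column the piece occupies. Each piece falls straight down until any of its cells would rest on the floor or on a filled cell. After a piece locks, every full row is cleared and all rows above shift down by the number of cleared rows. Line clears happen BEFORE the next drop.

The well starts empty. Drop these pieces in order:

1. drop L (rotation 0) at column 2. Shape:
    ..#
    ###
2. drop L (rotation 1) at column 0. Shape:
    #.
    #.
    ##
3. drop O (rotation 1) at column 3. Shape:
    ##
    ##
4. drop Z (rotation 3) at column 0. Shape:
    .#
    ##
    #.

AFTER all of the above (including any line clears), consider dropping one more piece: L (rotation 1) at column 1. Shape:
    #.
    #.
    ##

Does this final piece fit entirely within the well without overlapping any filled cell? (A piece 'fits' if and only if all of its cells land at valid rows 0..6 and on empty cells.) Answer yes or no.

Answer: no

Derivation:
Drop 1: L rot0 at col 2 lands with bottom-row=0; cleared 0 line(s) (total 0); column heights now [0 0 1 1 2 0], max=2
Drop 2: L rot1 at col 0 lands with bottom-row=0; cleared 0 line(s) (total 0); column heights now [3 1 1 1 2 0], max=3
Drop 3: O rot1 at col 3 lands with bottom-row=2; cleared 0 line(s) (total 0); column heights now [3 1 1 4 4 0], max=4
Drop 4: Z rot3 at col 0 lands with bottom-row=3; cleared 0 line(s) (total 0); column heights now [5 6 1 4 4 0], max=6
Test piece L rot1 at col 1 (width 2): heights before test = [5 6 1 4 4 0]; fits = False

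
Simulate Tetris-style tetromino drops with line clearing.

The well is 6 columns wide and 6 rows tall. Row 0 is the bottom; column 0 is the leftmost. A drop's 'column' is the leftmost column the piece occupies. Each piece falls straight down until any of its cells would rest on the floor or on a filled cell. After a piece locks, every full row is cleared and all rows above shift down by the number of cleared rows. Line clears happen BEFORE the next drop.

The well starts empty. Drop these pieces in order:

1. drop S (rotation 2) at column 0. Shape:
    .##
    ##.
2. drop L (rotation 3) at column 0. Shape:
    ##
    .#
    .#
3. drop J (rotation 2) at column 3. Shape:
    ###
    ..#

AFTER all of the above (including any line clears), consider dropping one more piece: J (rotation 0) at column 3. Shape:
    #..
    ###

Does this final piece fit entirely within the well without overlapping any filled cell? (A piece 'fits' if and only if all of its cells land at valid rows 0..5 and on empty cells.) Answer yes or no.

Drop 1: S rot2 at col 0 lands with bottom-row=0; cleared 0 line(s) (total 0); column heights now [1 2 2 0 0 0], max=2
Drop 2: L rot3 at col 0 lands with bottom-row=2; cleared 0 line(s) (total 0); column heights now [5 5 2 0 0 0], max=5
Drop 3: J rot2 at col 3 lands with bottom-row=0; cleared 0 line(s) (total 0); column heights now [5 5 2 2 2 2], max=5
Test piece J rot0 at col 3 (width 3): heights before test = [5 5 2 2 2 2]; fits = True

Answer: yes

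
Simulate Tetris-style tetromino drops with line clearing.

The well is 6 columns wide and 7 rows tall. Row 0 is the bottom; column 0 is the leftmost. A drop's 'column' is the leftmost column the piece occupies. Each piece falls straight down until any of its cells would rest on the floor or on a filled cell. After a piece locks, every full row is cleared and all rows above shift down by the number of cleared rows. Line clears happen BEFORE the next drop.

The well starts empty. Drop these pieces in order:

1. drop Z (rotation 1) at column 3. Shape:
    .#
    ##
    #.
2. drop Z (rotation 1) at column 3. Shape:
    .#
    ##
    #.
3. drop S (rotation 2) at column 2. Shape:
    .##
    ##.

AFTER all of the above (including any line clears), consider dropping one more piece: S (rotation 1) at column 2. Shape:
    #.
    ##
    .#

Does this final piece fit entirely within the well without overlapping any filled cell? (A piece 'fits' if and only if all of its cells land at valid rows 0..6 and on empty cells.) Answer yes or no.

Answer: no

Derivation:
Drop 1: Z rot1 at col 3 lands with bottom-row=0; cleared 0 line(s) (total 0); column heights now [0 0 0 2 3 0], max=3
Drop 2: Z rot1 at col 3 lands with bottom-row=2; cleared 0 line(s) (total 0); column heights now [0 0 0 4 5 0], max=5
Drop 3: S rot2 at col 2 lands with bottom-row=4; cleared 0 line(s) (total 0); column heights now [0 0 5 6 6 0], max=6
Test piece S rot1 at col 2 (width 2): heights before test = [0 0 5 6 6 0]; fits = False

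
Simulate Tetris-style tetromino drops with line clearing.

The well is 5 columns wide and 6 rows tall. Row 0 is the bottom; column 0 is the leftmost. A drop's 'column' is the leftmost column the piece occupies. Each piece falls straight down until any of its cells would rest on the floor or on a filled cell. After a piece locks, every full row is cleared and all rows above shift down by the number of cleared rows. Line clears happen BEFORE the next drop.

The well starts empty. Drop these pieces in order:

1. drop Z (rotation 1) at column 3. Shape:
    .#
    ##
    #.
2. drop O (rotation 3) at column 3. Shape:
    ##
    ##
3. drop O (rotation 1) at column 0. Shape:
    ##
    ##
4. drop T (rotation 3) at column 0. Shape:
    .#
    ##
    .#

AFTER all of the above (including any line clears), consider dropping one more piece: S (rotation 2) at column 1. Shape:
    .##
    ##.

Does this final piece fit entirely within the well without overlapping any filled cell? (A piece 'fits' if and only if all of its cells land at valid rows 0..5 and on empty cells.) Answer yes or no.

Answer: no

Derivation:
Drop 1: Z rot1 at col 3 lands with bottom-row=0; cleared 0 line(s) (total 0); column heights now [0 0 0 2 3], max=3
Drop 2: O rot3 at col 3 lands with bottom-row=3; cleared 0 line(s) (total 0); column heights now [0 0 0 5 5], max=5
Drop 3: O rot1 at col 0 lands with bottom-row=0; cleared 0 line(s) (total 0); column heights now [2 2 0 5 5], max=5
Drop 4: T rot3 at col 0 lands with bottom-row=2; cleared 0 line(s) (total 0); column heights now [4 5 0 5 5], max=5
Test piece S rot2 at col 1 (width 3): heights before test = [4 5 0 5 5]; fits = False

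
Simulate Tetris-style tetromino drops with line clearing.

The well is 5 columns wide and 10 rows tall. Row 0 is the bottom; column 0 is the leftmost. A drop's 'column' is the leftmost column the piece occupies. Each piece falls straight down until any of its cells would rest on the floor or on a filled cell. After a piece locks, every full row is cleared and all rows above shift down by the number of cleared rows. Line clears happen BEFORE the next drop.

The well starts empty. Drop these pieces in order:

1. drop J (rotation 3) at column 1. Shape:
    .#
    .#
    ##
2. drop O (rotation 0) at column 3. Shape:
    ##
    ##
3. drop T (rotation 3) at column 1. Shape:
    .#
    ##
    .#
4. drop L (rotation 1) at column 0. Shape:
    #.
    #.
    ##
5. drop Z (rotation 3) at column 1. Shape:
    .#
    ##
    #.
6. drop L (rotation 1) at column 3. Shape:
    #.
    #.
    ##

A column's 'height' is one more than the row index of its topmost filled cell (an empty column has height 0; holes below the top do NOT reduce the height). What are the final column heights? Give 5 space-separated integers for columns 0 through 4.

Answer: 8 8 9 5 3

Derivation:
Drop 1: J rot3 at col 1 lands with bottom-row=0; cleared 0 line(s) (total 0); column heights now [0 1 3 0 0], max=3
Drop 2: O rot0 at col 3 lands with bottom-row=0; cleared 0 line(s) (total 0); column heights now [0 1 3 2 2], max=3
Drop 3: T rot3 at col 1 lands with bottom-row=3; cleared 0 line(s) (total 0); column heights now [0 5 6 2 2], max=6
Drop 4: L rot1 at col 0 lands with bottom-row=5; cleared 0 line(s) (total 0); column heights now [8 6 6 2 2], max=8
Drop 5: Z rot3 at col 1 lands with bottom-row=6; cleared 0 line(s) (total 0); column heights now [8 8 9 2 2], max=9
Drop 6: L rot1 at col 3 lands with bottom-row=2; cleared 0 line(s) (total 0); column heights now [8 8 9 5 3], max=9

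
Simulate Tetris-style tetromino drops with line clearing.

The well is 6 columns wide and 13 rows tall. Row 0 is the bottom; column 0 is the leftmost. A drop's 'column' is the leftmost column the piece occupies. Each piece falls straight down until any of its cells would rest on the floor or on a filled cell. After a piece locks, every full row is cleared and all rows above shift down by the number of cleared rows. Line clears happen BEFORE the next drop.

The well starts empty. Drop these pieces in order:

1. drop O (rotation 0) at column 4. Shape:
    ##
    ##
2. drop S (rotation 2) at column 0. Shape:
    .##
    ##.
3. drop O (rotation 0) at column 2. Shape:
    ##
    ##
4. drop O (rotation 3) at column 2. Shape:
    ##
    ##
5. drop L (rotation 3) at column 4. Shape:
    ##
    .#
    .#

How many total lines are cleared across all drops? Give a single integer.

Drop 1: O rot0 at col 4 lands with bottom-row=0; cleared 0 line(s) (total 0); column heights now [0 0 0 0 2 2], max=2
Drop 2: S rot2 at col 0 lands with bottom-row=0; cleared 0 line(s) (total 0); column heights now [1 2 2 0 2 2], max=2
Drop 3: O rot0 at col 2 lands with bottom-row=2; cleared 0 line(s) (total 0); column heights now [1 2 4 4 2 2], max=4
Drop 4: O rot3 at col 2 lands with bottom-row=4; cleared 0 line(s) (total 0); column heights now [1 2 6 6 2 2], max=6
Drop 5: L rot3 at col 4 lands with bottom-row=2; cleared 0 line(s) (total 0); column heights now [1 2 6 6 5 5], max=6

Answer: 0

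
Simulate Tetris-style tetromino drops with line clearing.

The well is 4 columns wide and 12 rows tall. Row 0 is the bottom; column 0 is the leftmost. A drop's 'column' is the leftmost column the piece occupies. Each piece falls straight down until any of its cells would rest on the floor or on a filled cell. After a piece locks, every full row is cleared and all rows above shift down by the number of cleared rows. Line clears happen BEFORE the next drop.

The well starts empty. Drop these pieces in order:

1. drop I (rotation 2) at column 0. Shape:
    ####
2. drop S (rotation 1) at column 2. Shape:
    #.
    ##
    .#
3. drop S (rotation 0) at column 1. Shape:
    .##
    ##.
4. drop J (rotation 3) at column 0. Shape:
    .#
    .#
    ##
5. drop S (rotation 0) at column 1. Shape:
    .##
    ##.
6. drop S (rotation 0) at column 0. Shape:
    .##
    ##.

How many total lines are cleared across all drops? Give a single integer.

Answer: 3

Derivation:
Drop 1: I rot2 at col 0 lands with bottom-row=0; cleared 1 line(s) (total 1); column heights now [0 0 0 0], max=0
Drop 2: S rot1 at col 2 lands with bottom-row=0; cleared 0 line(s) (total 1); column heights now [0 0 3 2], max=3
Drop 3: S rot0 at col 1 lands with bottom-row=3; cleared 0 line(s) (total 1); column heights now [0 4 5 5], max=5
Drop 4: J rot3 at col 0 lands with bottom-row=4; cleared 1 line(s) (total 2); column heights now [0 6 4 2], max=6
Drop 5: S rot0 at col 1 lands with bottom-row=6; cleared 0 line(s) (total 2); column heights now [0 7 8 8], max=8
Drop 6: S rot0 at col 0 lands with bottom-row=7; cleared 1 line(s) (total 3); column heights now [0 8 8 2], max=8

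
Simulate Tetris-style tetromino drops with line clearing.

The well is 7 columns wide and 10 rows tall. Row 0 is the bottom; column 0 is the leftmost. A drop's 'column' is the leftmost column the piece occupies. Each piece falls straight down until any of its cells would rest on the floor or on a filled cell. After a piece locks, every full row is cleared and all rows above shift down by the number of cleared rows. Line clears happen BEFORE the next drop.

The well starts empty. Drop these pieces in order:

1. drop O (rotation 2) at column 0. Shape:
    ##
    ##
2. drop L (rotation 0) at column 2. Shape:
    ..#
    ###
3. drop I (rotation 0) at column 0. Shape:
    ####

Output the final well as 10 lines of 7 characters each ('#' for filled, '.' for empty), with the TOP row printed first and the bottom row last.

Drop 1: O rot2 at col 0 lands with bottom-row=0; cleared 0 line(s) (total 0); column heights now [2 2 0 0 0 0 0], max=2
Drop 2: L rot0 at col 2 lands with bottom-row=0; cleared 0 line(s) (total 0); column heights now [2 2 1 1 2 0 0], max=2
Drop 3: I rot0 at col 0 lands with bottom-row=2; cleared 0 line(s) (total 0); column heights now [3 3 3 3 2 0 0], max=3

Answer: .......
.......
.......
.......
.......
.......
.......
####...
##..#..
#####..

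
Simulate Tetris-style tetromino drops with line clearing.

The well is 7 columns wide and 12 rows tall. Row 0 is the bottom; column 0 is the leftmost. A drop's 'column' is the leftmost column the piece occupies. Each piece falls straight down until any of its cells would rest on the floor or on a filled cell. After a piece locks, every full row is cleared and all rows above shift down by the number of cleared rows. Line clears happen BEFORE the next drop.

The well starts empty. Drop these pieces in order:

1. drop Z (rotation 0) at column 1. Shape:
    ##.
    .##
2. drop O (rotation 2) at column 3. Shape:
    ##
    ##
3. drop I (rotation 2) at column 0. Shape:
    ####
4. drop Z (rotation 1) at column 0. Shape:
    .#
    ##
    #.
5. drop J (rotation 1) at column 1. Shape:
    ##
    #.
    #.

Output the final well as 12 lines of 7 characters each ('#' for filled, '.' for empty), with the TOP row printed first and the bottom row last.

Drop 1: Z rot0 at col 1 lands with bottom-row=0; cleared 0 line(s) (total 0); column heights now [0 2 2 1 0 0 0], max=2
Drop 2: O rot2 at col 3 lands with bottom-row=1; cleared 0 line(s) (total 0); column heights now [0 2 2 3 3 0 0], max=3
Drop 3: I rot2 at col 0 lands with bottom-row=3; cleared 0 line(s) (total 0); column heights now [4 4 4 4 3 0 0], max=4
Drop 4: Z rot1 at col 0 lands with bottom-row=4; cleared 0 line(s) (total 0); column heights now [6 7 4 4 3 0 0], max=7
Drop 5: J rot1 at col 1 lands with bottom-row=7; cleared 0 line(s) (total 0); column heights now [6 10 10 4 3 0 0], max=10

Answer: .......
.......
.##....
.#.....
.#.....
.#.....
##.....
#......
####...
...##..
.####..
..##...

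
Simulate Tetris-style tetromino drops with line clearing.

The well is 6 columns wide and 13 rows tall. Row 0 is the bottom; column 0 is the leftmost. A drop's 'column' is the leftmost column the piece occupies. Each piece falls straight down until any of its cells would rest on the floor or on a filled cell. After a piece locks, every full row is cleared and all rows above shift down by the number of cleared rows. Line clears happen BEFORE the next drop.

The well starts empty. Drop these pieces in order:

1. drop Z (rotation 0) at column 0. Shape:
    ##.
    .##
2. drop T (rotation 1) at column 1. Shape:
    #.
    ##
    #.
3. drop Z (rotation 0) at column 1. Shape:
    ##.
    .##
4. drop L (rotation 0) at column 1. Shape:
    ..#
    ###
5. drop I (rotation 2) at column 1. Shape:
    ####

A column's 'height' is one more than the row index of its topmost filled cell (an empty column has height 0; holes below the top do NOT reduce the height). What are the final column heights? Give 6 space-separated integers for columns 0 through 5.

Answer: 2 9 9 9 9 0

Derivation:
Drop 1: Z rot0 at col 0 lands with bottom-row=0; cleared 0 line(s) (total 0); column heights now [2 2 1 0 0 0], max=2
Drop 2: T rot1 at col 1 lands with bottom-row=2; cleared 0 line(s) (total 0); column heights now [2 5 4 0 0 0], max=5
Drop 3: Z rot0 at col 1 lands with bottom-row=4; cleared 0 line(s) (total 0); column heights now [2 6 6 5 0 0], max=6
Drop 4: L rot0 at col 1 lands with bottom-row=6; cleared 0 line(s) (total 0); column heights now [2 7 7 8 0 0], max=8
Drop 5: I rot2 at col 1 lands with bottom-row=8; cleared 0 line(s) (total 0); column heights now [2 9 9 9 9 0], max=9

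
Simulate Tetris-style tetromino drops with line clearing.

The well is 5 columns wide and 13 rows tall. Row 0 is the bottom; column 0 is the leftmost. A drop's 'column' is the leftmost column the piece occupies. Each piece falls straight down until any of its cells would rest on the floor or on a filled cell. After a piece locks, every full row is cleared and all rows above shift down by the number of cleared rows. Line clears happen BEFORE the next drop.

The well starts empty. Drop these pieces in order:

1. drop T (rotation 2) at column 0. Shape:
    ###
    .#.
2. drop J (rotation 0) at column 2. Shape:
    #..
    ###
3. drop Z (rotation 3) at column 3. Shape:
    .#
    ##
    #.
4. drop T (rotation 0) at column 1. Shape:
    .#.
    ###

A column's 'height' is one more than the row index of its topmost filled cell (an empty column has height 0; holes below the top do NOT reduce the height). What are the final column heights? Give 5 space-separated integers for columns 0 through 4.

Drop 1: T rot2 at col 0 lands with bottom-row=0; cleared 0 line(s) (total 0); column heights now [2 2 2 0 0], max=2
Drop 2: J rot0 at col 2 lands with bottom-row=2; cleared 0 line(s) (total 0); column heights now [2 2 4 3 3], max=4
Drop 3: Z rot3 at col 3 lands with bottom-row=3; cleared 0 line(s) (total 0); column heights now [2 2 4 5 6], max=6
Drop 4: T rot0 at col 1 lands with bottom-row=5; cleared 0 line(s) (total 0); column heights now [2 6 7 6 6], max=7

Answer: 2 6 7 6 6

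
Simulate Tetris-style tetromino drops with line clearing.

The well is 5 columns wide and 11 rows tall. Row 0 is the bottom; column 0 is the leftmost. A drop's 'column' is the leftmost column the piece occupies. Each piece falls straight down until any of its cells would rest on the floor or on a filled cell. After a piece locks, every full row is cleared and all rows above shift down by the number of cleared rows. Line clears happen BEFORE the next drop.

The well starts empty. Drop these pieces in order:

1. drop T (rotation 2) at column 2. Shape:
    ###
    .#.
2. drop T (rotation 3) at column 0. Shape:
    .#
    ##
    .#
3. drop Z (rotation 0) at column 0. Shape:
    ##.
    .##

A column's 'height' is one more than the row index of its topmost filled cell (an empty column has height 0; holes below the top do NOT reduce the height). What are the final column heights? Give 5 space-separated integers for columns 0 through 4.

Answer: 4 4 3 1 0

Derivation:
Drop 1: T rot2 at col 2 lands with bottom-row=0; cleared 0 line(s) (total 0); column heights now [0 0 2 2 2], max=2
Drop 2: T rot3 at col 0 lands with bottom-row=0; cleared 1 line(s) (total 1); column heights now [0 2 0 1 0], max=2
Drop 3: Z rot0 at col 0 lands with bottom-row=2; cleared 0 line(s) (total 1); column heights now [4 4 3 1 0], max=4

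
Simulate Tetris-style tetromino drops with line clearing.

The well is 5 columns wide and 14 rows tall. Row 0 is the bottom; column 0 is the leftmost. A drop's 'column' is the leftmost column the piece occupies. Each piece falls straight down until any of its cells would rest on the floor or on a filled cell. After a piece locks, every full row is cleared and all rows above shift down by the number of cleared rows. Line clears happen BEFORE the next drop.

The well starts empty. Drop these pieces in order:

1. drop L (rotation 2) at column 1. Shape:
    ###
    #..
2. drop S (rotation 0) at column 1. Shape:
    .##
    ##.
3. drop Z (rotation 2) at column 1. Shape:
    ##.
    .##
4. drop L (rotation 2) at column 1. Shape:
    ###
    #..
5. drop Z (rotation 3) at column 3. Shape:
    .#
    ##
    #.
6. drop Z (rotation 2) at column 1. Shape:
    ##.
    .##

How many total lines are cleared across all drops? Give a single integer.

Drop 1: L rot2 at col 1 lands with bottom-row=0; cleared 0 line(s) (total 0); column heights now [0 2 2 2 0], max=2
Drop 2: S rot0 at col 1 lands with bottom-row=2; cleared 0 line(s) (total 0); column heights now [0 3 4 4 0], max=4
Drop 3: Z rot2 at col 1 lands with bottom-row=4; cleared 0 line(s) (total 0); column heights now [0 6 6 5 0], max=6
Drop 4: L rot2 at col 1 lands with bottom-row=6; cleared 0 line(s) (total 0); column heights now [0 8 8 8 0], max=8
Drop 5: Z rot3 at col 3 lands with bottom-row=8; cleared 0 line(s) (total 0); column heights now [0 8 8 10 11], max=11
Drop 6: Z rot2 at col 1 lands with bottom-row=10; cleared 0 line(s) (total 0); column heights now [0 12 12 11 11], max=12

Answer: 0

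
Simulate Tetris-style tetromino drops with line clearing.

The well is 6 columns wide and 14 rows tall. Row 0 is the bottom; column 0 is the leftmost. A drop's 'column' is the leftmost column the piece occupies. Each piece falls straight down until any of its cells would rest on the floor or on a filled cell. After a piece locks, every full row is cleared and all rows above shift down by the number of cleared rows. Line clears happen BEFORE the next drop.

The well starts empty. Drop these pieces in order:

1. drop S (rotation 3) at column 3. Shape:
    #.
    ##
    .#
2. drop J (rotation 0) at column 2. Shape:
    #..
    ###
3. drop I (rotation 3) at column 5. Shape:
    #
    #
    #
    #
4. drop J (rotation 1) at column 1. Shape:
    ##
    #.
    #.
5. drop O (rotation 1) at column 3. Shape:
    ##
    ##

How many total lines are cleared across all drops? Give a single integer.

Answer: 0

Derivation:
Drop 1: S rot3 at col 3 lands with bottom-row=0; cleared 0 line(s) (total 0); column heights now [0 0 0 3 2 0], max=3
Drop 2: J rot0 at col 2 lands with bottom-row=3; cleared 0 line(s) (total 0); column heights now [0 0 5 4 4 0], max=5
Drop 3: I rot3 at col 5 lands with bottom-row=0; cleared 0 line(s) (total 0); column heights now [0 0 5 4 4 4], max=5
Drop 4: J rot1 at col 1 lands with bottom-row=3; cleared 0 line(s) (total 0); column heights now [0 6 6 4 4 4], max=6
Drop 5: O rot1 at col 3 lands with bottom-row=4; cleared 0 line(s) (total 0); column heights now [0 6 6 6 6 4], max=6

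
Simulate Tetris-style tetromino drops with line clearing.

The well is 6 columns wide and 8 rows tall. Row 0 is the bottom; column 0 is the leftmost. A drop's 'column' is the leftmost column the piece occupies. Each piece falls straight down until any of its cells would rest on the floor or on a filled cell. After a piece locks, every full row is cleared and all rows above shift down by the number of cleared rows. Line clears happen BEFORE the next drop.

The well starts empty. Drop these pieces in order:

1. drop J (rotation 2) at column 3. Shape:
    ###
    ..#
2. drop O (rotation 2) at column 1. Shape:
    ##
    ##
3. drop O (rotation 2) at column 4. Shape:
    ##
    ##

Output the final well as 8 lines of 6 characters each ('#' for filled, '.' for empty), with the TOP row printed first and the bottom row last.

Drop 1: J rot2 at col 3 lands with bottom-row=0; cleared 0 line(s) (total 0); column heights now [0 0 0 2 2 2], max=2
Drop 2: O rot2 at col 1 lands with bottom-row=0; cleared 0 line(s) (total 0); column heights now [0 2 2 2 2 2], max=2
Drop 3: O rot2 at col 4 lands with bottom-row=2; cleared 0 line(s) (total 0); column heights now [0 2 2 2 4 4], max=4

Answer: ......
......
......
......
....##
....##
.#####
.##..#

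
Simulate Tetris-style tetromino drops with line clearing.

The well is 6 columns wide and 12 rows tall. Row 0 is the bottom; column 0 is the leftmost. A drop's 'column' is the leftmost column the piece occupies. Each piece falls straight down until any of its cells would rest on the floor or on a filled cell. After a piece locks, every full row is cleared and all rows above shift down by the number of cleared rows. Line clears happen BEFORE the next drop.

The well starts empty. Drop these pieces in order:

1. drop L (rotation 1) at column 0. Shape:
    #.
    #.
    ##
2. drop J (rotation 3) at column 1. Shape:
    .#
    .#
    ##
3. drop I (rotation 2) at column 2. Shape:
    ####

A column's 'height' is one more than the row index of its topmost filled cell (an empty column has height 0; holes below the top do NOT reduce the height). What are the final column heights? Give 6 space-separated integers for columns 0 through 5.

Drop 1: L rot1 at col 0 lands with bottom-row=0; cleared 0 line(s) (total 0); column heights now [3 1 0 0 0 0], max=3
Drop 2: J rot3 at col 1 lands with bottom-row=1; cleared 0 line(s) (total 0); column heights now [3 2 4 0 0 0], max=4
Drop 3: I rot2 at col 2 lands with bottom-row=4; cleared 0 line(s) (total 0); column heights now [3 2 5 5 5 5], max=5

Answer: 3 2 5 5 5 5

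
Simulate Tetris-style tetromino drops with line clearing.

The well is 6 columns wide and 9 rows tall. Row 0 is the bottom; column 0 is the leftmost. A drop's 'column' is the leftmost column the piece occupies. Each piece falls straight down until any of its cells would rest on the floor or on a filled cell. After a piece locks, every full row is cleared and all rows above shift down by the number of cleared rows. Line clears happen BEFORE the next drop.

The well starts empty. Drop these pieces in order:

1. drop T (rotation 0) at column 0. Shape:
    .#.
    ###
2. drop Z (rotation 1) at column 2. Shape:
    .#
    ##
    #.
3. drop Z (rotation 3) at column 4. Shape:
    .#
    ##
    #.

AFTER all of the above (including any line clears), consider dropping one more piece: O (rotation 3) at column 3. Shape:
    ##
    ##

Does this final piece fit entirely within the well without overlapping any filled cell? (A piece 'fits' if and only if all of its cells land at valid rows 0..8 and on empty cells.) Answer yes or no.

Drop 1: T rot0 at col 0 lands with bottom-row=0; cleared 0 line(s) (total 0); column heights now [1 2 1 0 0 0], max=2
Drop 2: Z rot1 at col 2 lands with bottom-row=1; cleared 0 line(s) (total 0); column heights now [1 2 3 4 0 0], max=4
Drop 3: Z rot3 at col 4 lands with bottom-row=0; cleared 0 line(s) (total 0); column heights now [1 2 3 4 2 3], max=4
Test piece O rot3 at col 3 (width 2): heights before test = [1 2 3 4 2 3]; fits = True

Answer: yes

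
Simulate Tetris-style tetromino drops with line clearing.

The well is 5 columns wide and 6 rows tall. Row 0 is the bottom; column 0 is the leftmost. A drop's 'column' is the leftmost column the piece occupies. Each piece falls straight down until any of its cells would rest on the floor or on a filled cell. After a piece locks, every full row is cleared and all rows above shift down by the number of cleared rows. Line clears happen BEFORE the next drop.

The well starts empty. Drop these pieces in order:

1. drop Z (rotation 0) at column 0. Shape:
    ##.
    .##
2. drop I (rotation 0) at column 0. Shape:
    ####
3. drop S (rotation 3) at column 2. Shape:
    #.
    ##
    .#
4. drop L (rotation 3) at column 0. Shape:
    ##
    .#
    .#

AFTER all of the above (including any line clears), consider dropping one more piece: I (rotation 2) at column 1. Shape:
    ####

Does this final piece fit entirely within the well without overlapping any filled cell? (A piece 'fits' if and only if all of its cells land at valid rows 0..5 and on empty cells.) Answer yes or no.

Answer: no

Derivation:
Drop 1: Z rot0 at col 0 lands with bottom-row=0; cleared 0 line(s) (total 0); column heights now [2 2 1 0 0], max=2
Drop 2: I rot0 at col 0 lands with bottom-row=2; cleared 0 line(s) (total 0); column heights now [3 3 3 3 0], max=3
Drop 3: S rot3 at col 2 lands with bottom-row=3; cleared 0 line(s) (total 0); column heights now [3 3 6 5 0], max=6
Drop 4: L rot3 at col 0 lands with bottom-row=3; cleared 0 line(s) (total 0); column heights now [6 6 6 5 0], max=6
Test piece I rot2 at col 1 (width 4): heights before test = [6 6 6 5 0]; fits = False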